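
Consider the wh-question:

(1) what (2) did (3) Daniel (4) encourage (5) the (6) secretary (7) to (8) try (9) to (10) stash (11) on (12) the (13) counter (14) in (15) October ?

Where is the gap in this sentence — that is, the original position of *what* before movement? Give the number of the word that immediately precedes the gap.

10

Underlying clause: Daniel did encourage the secretary to try to stash what on the counter in October.
The filler 'what' is interpreted as the direct object of 'stash'. Wh-movement fronts it, leaving a gap right after 'stash':
What did Daniel encourage the secretary to try to stash ___ on the counter in October?
'stash' is word 10.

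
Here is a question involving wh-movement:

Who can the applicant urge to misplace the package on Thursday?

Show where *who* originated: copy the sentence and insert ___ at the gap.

Pre-movement form: The applicant can urge who to misplace the package on Thursday.
'who' functions as the direct object of 'urge'. The gap is right after 'urge'.

Who can the applicant urge ___ to misplace the package on Thursday?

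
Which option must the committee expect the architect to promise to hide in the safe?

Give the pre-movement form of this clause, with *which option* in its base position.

'which option' is the direct object of 'hide'. Fronting leaves a gap immediately after 'hide':
Which option must the committee expect the architect to promise to hide ___ in the safe?

The committee must expect the architect to promise to hide which option in the safe.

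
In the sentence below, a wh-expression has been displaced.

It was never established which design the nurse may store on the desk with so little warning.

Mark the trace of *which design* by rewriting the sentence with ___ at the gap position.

It was never established which design the nurse may store ___ on the desk with so little warning.

Before movement: The nurse may store which design on the desk with so little warning.
The filler 'which design' is interpreted as the direct object of 'store'. The gap is right after 'store'.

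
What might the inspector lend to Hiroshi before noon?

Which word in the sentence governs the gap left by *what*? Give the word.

lend

Underlying clause: The inspector might lend what to Hiroshi before noon.
The filler 'what' is interpreted as the direct object of 'lend'. Fronting leaves a gap immediately after 'lend':
What might the inspector lend ___ to Hiroshi before noon?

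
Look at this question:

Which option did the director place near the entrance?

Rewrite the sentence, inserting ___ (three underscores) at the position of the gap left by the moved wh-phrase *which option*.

Pre-movement form: The director did place which option near the entrance.
The filler 'which option' is interpreted as the direct object of 'place'. The gap is right after 'place'.

Which option did the director place ___ near the entrance?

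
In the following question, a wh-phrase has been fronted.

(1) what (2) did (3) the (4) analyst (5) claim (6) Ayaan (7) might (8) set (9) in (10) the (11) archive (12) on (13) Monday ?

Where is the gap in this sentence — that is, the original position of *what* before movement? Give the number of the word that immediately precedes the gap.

8

Underlying clause: The analyst did claim Ayaan might set what in the archive on Monday.
'what' is the direct object of 'set'. It moves to the left edge, and the trace sits right after 'set':
What did the analyst claim Ayaan might set ___ in the archive on Monday?
'set' is word 8.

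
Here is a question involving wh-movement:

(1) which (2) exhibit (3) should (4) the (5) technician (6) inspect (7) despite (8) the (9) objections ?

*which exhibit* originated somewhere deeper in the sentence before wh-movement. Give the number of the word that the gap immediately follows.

Underlying clause: The technician should inspect which exhibit despite the objections.
'which exhibit' is the direct object of 'inspect'. It moves to the left edge, and the trace sits right after 'inspect':
Which exhibit should the technician inspect ___ despite the objections?
'inspect' is word 6.

6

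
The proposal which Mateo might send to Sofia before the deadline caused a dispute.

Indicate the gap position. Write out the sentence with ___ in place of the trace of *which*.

'which' is the direct object of 'send'. The gap is right after 'send'.

The proposal which Mateo might send ___ to Sofia before the deadline caused a dispute.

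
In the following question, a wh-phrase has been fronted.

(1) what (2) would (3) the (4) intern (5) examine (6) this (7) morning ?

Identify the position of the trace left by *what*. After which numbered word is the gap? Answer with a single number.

Underlying clause: The intern would examine what this morning.
'what' functions as the direct object of 'examine'. Wh-movement fronts it, leaving a gap right after 'examine':
What would the intern examine ___ this morning?
'examine' is word 5.

5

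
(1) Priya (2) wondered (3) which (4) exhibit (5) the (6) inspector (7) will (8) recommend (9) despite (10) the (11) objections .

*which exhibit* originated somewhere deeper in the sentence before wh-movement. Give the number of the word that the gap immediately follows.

Pre-movement form: The inspector will recommend which exhibit despite the objections.
'which exhibit' is the direct object of 'recommend'. Wh-movement fronts it, leaving a gap right after 'recommend':
Priya wondered which exhibit the inspector will recommend ___ despite the objections.
'recommend' is word 8.

8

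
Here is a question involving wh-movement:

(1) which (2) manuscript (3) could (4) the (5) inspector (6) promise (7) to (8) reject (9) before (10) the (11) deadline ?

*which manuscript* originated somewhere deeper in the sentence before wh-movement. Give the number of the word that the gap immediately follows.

8

In situ: The inspector could promise to reject which manuscript before the deadline.
'which manuscript' functions as the direct object of 'reject'. Fronting leaves a gap immediately after 'reject':
Which manuscript could the inspector promise to reject ___ before the deadline?
'reject' is word 8.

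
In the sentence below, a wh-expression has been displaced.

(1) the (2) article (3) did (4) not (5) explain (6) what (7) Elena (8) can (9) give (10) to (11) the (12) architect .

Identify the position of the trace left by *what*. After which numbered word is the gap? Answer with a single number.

9

Pre-movement form: Elena can give what to the architect.
'what' is the direct object of 'give'. It moves to the left edge, and the trace sits right after 'give':
The article did not explain what Elena can give ___ to the architect.
'give' is word 9.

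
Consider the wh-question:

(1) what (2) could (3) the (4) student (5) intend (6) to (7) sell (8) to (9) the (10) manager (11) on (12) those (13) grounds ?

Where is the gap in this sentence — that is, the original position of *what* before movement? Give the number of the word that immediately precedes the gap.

Underlying clause: The student could intend to sell what to the manager on those grounds.
'what' is the direct object of 'sell'. It moves to the left edge, and the trace sits right after 'sell':
What could the student intend to sell ___ to the manager on those grounds?
'sell' is word 7.

7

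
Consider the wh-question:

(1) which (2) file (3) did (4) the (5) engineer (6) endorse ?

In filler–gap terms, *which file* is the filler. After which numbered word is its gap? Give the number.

6

In situ: The engineer did endorse which file.
The filler 'which file' is interpreted as the direct object of 'endorse'. It moves to the left edge, and the trace sits right after 'endorse':
Which file did the engineer endorse ___?
'endorse' is word 6.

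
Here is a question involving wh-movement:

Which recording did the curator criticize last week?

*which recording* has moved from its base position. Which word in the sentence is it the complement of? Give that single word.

criticize

Pre-movement form: The curator did criticize which recording last week.
The filler 'which recording' is interpreted as the direct object of 'criticize'. Wh-movement fronts it, leaving a gap right after 'criticize':
Which recording did the curator criticize ___ last week?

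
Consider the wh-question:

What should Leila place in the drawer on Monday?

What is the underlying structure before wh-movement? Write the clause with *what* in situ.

Leila should place what in the drawer on Monday.

The filler 'what' is interpreted as the direct object of 'place'. Fronting leaves a gap immediately after 'place':
What should Leila place ___ in the drawer on Monday?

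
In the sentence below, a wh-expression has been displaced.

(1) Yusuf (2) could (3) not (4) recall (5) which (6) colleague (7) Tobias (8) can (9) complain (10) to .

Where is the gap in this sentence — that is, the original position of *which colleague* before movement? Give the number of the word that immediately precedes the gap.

In situ: Tobias can complain to which colleague.
The filler 'which colleague' is interpreted as the object of the preposition 'to'. It moves to the left edge, and the trace sits right after 'to':
Yusuf could not recall which colleague Tobias can complain to ___.
'to' is word 10.

10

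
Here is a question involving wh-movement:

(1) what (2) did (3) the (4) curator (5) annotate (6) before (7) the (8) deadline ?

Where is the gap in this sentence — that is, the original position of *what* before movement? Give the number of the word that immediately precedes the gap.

Underlying clause: The curator did annotate what before the deadline.
The filler 'what' is interpreted as the direct object of 'annotate'. It moves to the left edge, and the trace sits right after 'annotate':
What did the curator annotate ___ before the deadline?
'annotate' is word 5.

5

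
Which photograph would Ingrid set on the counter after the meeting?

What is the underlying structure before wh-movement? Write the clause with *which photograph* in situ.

Ingrid would set which photograph on the counter after the meeting.

The filler 'which photograph' is interpreted as the direct object of 'set'. Wh-movement fronts it, leaving a gap right after 'set':
Which photograph would Ingrid set ___ on the counter after the meeting?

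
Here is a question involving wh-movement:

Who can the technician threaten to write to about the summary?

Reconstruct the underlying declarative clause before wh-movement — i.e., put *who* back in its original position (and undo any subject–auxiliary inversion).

'who' is the object of the preposition 'to'. It moves to the left edge, and the trace sits right after 'to':
Who can the technician threaten to write to ___ about the summary?

The technician can threaten to write to who about the summary.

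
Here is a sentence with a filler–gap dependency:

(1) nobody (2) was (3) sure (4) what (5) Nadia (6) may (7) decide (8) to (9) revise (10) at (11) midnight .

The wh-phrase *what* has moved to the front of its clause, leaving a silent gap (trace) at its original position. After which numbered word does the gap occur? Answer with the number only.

Before movement: Nadia may decide to revise what at midnight.
'what' functions as the direct object of 'revise'. Wh-movement fronts it, leaving a gap right after 'revise':
Nobody was sure what Nadia may decide to revise ___ at midnight.
'revise' is word 9.

9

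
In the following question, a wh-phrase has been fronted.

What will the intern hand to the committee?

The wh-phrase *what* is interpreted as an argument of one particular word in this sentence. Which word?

In situ: The intern will hand what to the committee.
'what' functions as the direct object of 'hand'. It moves to the left edge, and the trace sits right after 'hand':
What will the intern hand ___ to the committee?

hand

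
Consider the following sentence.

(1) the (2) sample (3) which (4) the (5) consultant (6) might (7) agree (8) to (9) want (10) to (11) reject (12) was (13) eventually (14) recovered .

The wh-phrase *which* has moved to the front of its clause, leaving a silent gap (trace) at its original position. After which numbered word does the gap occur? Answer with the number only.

11

The filler 'which' is interpreted as the direct object of 'reject'. Wh-movement fronts it, leaving a gap right after 'reject':
The sample which the consultant might agree to want to reject ___ was eventually recovered.
'reject' is word 11.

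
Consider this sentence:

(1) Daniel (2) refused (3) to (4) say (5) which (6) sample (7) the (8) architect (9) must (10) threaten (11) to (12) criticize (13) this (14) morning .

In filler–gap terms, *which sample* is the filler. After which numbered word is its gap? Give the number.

Before movement: The architect must threaten to criticize which sample this morning.
'which sample' functions as the direct object of 'criticize'. It moves to the left edge, and the trace sits right after 'criticize':
Daniel refused to say which sample the architect must threaten to criticize ___ this morning.
'criticize' is word 12.

12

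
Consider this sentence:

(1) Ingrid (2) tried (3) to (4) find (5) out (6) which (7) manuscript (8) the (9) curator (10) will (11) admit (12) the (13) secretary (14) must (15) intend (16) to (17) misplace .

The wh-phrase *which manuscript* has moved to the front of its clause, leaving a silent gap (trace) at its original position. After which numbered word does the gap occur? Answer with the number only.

Before movement: The curator will admit the secretary must intend to misplace which manuscript.
'which manuscript' is the direct object of 'misplace'. Fronting leaves a gap immediately after 'misplace':
Ingrid tried to find out which manuscript the curator will admit the secretary must intend to misplace ___.
'misplace' is word 17.

17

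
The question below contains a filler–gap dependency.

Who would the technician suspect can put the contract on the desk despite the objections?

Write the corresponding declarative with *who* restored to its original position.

The technician would suspect who can put the contract on the desk despite the objections.

'who' is the subject of the clause embedded under 'suspect'. Wh-movement fronts it, leaving a gap right after 'suspect':
Who would the technician suspect ___ can put the contract on the desk despite the objections?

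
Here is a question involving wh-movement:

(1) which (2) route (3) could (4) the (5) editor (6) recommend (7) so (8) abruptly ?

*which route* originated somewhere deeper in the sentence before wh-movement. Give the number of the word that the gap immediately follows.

In situ: The editor could recommend which route so abruptly.
The filler 'which route' is interpreted as the direct object of 'recommend'. Wh-movement fronts it, leaving a gap right after 'recommend':
Which route could the editor recommend ___ so abruptly?
'recommend' is word 6.

6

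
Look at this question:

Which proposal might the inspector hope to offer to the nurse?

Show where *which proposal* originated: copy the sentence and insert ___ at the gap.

In situ: The inspector might hope to offer which proposal to the nurse.
The filler 'which proposal' is interpreted as the direct object of 'offer'. The gap is right after 'offer'.

Which proposal might the inspector hope to offer ___ to the nurse?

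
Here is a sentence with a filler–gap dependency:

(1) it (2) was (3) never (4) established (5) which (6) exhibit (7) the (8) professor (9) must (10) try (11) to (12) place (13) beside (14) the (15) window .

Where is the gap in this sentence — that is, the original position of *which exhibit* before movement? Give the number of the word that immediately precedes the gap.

12

In situ: The professor must try to place which exhibit beside the window.
'which exhibit' functions as the direct object of 'place'. It moves to the left edge, and the trace sits right after 'place':
It was never established which exhibit the professor must try to place ___ beside the window.
'place' is word 12.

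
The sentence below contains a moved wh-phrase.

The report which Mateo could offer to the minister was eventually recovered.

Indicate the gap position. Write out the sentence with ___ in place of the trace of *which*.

The report which Mateo could offer ___ to the minister was eventually recovered.

'which' functions as the direct object of 'offer'. The gap is right after 'offer'.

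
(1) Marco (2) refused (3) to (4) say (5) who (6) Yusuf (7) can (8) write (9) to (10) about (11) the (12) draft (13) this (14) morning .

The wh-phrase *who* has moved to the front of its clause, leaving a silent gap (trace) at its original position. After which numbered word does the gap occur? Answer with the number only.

Before movement: Yusuf can write to who about the draft this morning.
'who' functions as the object of the preposition 'to'. Fronting leaves a gap immediately after 'to':
Marco refused to say who Yusuf can write to ___ about the draft this morning.
'to' is word 9.

9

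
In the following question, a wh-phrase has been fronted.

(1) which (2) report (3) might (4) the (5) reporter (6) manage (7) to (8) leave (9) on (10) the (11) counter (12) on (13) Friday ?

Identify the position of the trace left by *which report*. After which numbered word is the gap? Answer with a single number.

8

Before movement: The reporter might manage to leave which report on the counter on Friday.
'which report' functions as the direct object of 'leave'. Wh-movement fronts it, leaving a gap right after 'leave':
Which report might the reporter manage to leave ___ on the counter on Friday?
'leave' is word 8.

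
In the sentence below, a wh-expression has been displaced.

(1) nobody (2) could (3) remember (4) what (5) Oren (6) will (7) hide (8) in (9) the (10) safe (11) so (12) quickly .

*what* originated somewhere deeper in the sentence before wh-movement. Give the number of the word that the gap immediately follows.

In situ: Oren will hide what in the safe so quickly.
'what' functions as the direct object of 'hide'. Wh-movement fronts it, leaving a gap right after 'hide':
Nobody could remember what Oren will hide ___ in the safe so quickly.
'hide' is word 7.

7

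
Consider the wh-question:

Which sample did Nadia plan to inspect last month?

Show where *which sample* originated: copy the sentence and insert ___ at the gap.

Underlying clause: Nadia did plan to inspect which sample last month.
'which sample' functions as the direct object of 'inspect'. The gap is right after 'inspect'.

Which sample did Nadia plan to inspect ___ last month?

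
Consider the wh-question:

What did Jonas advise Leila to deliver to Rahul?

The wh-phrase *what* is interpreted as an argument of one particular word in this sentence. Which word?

deliver

Pre-movement form: Jonas did advise Leila to deliver what to Rahul.
'what' functions as the direct object of 'deliver'. It moves to the left edge, and the trace sits right after 'deliver':
What did Jonas advise Leila to deliver ___ to Rahul?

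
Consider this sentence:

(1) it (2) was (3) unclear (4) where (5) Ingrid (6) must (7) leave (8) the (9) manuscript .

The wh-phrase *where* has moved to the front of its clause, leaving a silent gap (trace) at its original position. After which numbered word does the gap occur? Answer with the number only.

In situ: Ingrid must leave the manuscript where.
'where' functions as the locative complement of 'leave'. It moves to the left edge, and the trace sits right after 'manuscript':
It was unclear where Ingrid must leave the manuscript ___.
'manuscript' is word 9.

9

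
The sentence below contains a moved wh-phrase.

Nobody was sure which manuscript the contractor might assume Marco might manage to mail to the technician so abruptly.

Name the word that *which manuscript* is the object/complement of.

Before movement: The contractor might assume Marco might manage to mail which manuscript to the technician so abruptly.
'which manuscript' is the direct object of 'mail'. It moves to the left edge, and the trace sits right after 'mail':
Nobody was sure which manuscript the contractor might assume Marco might manage to mail ___ to the technician so abruptly.

mail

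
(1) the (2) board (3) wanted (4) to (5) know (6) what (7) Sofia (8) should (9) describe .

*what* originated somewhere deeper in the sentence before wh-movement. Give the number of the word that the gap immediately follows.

Pre-movement form: Sofia should describe what.
The filler 'what' is interpreted as the direct object of 'describe'. It moves to the left edge, and the trace sits right after 'describe':
The board wanted to know what Sofia should describe ___.
'describe' is word 9.

9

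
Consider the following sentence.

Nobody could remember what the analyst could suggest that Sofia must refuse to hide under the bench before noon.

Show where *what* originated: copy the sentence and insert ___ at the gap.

Nobody could remember what the analyst could suggest that Sofia must refuse to hide ___ under the bench before noon.

Pre-movement form: The analyst could suggest that Sofia must refuse to hide what under the bench before noon.
The filler 'what' is interpreted as the direct object of 'hide'. The gap is right after 'hide'.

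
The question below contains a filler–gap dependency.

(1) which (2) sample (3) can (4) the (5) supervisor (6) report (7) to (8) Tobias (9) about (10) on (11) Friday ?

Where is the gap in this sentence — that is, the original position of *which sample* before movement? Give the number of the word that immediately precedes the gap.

9

Pre-movement form: The supervisor can report to Tobias about which sample on Friday.
'which sample' is the object of the preposition 'about'. It moves to the left edge, and the trace sits right after 'about':
Which sample can the supervisor report to Tobias about ___ on Friday?
'about' is word 9.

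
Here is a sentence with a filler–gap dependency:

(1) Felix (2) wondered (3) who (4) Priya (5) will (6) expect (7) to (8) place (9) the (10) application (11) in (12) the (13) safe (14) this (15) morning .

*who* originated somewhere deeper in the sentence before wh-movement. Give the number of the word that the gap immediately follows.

Pre-movement form: Priya will expect who to place the application in the safe this morning.
'who' is the direct object of 'expect'. It moves to the left edge, and the trace sits right after 'expect':
Felix wondered who Priya will expect ___ to place the application in the safe this morning.
'expect' is word 6.

6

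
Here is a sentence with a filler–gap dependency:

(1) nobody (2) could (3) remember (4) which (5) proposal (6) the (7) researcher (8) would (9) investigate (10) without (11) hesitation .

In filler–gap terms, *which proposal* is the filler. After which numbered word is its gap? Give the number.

Before movement: The researcher would investigate which proposal without hesitation.
'which proposal' is the direct object of 'investigate'. Fronting leaves a gap immediately after 'investigate':
Nobody could remember which proposal the researcher would investigate ___ without hesitation.
'investigate' is word 9.

9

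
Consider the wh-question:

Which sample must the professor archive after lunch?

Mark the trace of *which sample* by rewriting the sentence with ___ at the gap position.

Before movement: The professor must archive which sample after lunch.
The filler 'which sample' is interpreted as the direct object of 'archive'. The gap is right after 'archive'.

Which sample must the professor archive ___ after lunch?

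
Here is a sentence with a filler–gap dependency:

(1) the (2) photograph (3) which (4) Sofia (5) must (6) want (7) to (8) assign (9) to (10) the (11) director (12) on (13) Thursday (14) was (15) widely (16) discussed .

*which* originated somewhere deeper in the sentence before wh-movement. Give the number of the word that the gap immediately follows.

'which' is the direct object of 'assign'. Wh-movement fronts it, leaving a gap right after 'assign':
The photograph which Sofia must want to assign ___ to the director on Thursday was widely discussed.
'assign' is word 8.

8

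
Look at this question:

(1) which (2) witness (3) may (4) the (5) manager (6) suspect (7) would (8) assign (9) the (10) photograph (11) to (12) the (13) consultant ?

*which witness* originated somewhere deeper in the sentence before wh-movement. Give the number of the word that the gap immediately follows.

Underlying clause: The manager may suspect which witness would assign the photograph to the consultant.
'which witness' is the subject of the clause embedded under 'suspect'. Wh-movement fronts it, leaving a gap right after 'suspect':
Which witness may the manager suspect ___ would assign the photograph to the consultant?
'suspect' is word 6.

6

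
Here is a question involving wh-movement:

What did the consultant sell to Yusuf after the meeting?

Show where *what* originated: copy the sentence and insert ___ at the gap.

What did the consultant sell ___ to Yusuf after the meeting?

Underlying clause: The consultant did sell what to Yusuf after the meeting.
'what' functions as the direct object of 'sell'. The gap is right after 'sell'.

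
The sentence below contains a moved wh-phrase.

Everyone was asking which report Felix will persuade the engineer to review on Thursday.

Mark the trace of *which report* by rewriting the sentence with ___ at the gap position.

In situ: Felix will persuade the engineer to review which report on Thursday.
The filler 'which report' is interpreted as the direct object of 'review'. The gap is right after 'review'.

Everyone was asking which report Felix will persuade the engineer to review ___ on Thursday.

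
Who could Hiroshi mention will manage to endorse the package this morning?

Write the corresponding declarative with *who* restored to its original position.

'who' is the subject of the clause embedded under 'mention'. Fronting leaves a gap immediately after 'mention':
Who could Hiroshi mention ___ will manage to endorse the package this morning?

Hiroshi could mention who will manage to endorse the package this morning.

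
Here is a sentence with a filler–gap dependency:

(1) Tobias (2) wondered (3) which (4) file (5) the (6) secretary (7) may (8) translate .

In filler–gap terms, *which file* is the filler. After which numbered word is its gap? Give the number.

8

Pre-movement form: The secretary may translate which file.
The filler 'which file' is interpreted as the direct object of 'translate'. It moves to the left edge, and the trace sits right after 'translate':
Tobias wondered which file the secretary may translate ___.
'translate' is word 8.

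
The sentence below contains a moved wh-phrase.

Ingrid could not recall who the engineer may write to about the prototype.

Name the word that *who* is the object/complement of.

Before movement: The engineer may write to who about the prototype.
'who' is the object of the preposition 'to'. Wh-movement fronts it, leaving a gap right after 'to':
Ingrid could not recall who the engineer may write to ___ about the prototype.

to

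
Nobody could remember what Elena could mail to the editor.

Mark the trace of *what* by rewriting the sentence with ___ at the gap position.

Nobody could remember what Elena could mail ___ to the editor.

Before movement: Elena could mail what to the editor.
The filler 'what' is interpreted as the direct object of 'mail'. The gap is right after 'mail'.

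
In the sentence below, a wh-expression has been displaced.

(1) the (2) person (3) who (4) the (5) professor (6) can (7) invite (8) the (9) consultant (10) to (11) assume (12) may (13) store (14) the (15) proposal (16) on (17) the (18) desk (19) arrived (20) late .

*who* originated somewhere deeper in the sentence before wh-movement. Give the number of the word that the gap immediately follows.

11

'who' is the subject of the clause embedded under 'assume'. It moves to the left edge, and the trace sits right after 'assume':
The person who the professor can invite the consultant to assume ___ may store the proposal on the desk arrived late.
'assume' is word 11.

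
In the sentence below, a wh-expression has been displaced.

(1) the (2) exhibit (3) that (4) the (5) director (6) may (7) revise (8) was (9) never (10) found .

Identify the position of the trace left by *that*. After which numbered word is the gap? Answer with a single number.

'that' is the direct object of 'revise'. Wh-movement fronts it, leaving a gap right after 'revise':
The exhibit that the director may revise ___ was never found.
'revise' is word 7.

7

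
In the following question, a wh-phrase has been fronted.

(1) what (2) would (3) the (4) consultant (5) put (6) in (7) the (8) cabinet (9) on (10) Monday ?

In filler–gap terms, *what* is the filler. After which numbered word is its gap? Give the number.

5

Underlying clause: The consultant would put what in the cabinet on Monday.
'what' is the direct object of 'put'. It moves to the left edge, and the trace sits right after 'put':
What would the consultant put ___ in the cabinet on Monday?
'put' is word 5.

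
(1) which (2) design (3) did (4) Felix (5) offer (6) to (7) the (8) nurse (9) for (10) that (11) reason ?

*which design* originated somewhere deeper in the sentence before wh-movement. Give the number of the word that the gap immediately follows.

Pre-movement form: Felix did offer which design to the nurse for that reason.
'which design' is the direct object of 'offer'. Wh-movement fronts it, leaving a gap right after 'offer':
Which design did Felix offer ___ to the nurse for that reason?
'offer' is word 5.

5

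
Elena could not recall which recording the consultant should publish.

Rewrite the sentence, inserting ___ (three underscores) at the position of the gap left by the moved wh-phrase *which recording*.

Elena could not recall which recording the consultant should publish ___.

Before movement: The consultant should publish which recording.
The filler 'which recording' is interpreted as the direct object of 'publish'. The gap is right after 'publish'.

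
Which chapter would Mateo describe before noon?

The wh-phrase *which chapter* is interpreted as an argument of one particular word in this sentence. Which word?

Pre-movement form: Mateo would describe which chapter before noon.
'which chapter' is the direct object of 'describe'. Wh-movement fronts it, leaving a gap right after 'describe':
Which chapter would Mateo describe ___ before noon?

describe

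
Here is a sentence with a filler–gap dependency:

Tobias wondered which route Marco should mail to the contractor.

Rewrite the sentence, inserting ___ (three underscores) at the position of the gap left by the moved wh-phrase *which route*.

Before movement: Marco should mail which route to the contractor.
'which route' is the direct object of 'mail'. The gap is right after 'mail'.

Tobias wondered which route Marco should mail ___ to the contractor.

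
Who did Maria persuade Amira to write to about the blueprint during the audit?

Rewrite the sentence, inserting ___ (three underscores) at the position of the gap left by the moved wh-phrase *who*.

Before movement: Maria did persuade Amira to write to who about the blueprint during the audit.
'who' functions as the object of the preposition 'to'. The gap is right after 'to'.

Who did Maria persuade Amira to write to ___ about the blueprint during the audit?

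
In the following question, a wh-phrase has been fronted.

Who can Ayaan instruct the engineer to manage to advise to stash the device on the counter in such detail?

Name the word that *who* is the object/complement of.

In situ: Ayaan can instruct the engineer to manage to advise who to stash the device on the counter in such detail.
'who' is the direct object of 'advise'. Wh-movement fronts it, leaving a gap right after 'advise':
Who can Ayaan instruct the engineer to manage to advise ___ to stash the device on the counter in such detail?

advise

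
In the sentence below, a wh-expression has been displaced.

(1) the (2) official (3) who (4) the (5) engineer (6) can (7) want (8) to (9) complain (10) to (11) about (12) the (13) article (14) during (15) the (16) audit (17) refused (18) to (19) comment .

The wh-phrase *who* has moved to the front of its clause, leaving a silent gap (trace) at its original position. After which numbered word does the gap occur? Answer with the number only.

'who' is the object of the preposition 'to'. Fronting leaves a gap immediately after 'to':
The official who the engineer can want to complain to ___ about the article during the audit refused to comment.
'to' is word 10.

10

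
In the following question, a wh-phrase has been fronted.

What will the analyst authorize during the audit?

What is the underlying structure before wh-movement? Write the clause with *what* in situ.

The analyst will authorize what during the audit.

'what' is the direct object of 'authorize'. Wh-movement fronts it, leaving a gap right after 'authorize':
What will the analyst authorize ___ during the audit?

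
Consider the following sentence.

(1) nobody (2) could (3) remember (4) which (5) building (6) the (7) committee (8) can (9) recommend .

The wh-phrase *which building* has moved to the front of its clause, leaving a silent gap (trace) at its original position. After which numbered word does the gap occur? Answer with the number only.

9

Underlying clause: The committee can recommend which building.
'which building' functions as the direct object of 'recommend'. Wh-movement fronts it, leaving a gap right after 'recommend':
Nobody could remember which building the committee can recommend ___.
'recommend' is word 9.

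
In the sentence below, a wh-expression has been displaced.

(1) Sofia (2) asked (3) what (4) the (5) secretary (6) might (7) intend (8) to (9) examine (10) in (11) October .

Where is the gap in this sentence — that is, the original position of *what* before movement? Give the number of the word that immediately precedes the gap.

9

Pre-movement form: The secretary might intend to examine what in October.
'what' functions as the direct object of 'examine'. It moves to the left edge, and the trace sits right after 'examine':
Sofia asked what the secretary might intend to examine ___ in October.
'examine' is word 9.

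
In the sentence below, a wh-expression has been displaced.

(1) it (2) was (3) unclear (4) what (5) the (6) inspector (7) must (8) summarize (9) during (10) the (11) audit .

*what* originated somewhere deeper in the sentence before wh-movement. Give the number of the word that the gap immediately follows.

Pre-movement form: The inspector must summarize what during the audit.
The filler 'what' is interpreted as the direct object of 'summarize'. Wh-movement fronts it, leaving a gap right after 'summarize':
It was unclear what the inspector must summarize ___ during the audit.
'summarize' is word 8.

8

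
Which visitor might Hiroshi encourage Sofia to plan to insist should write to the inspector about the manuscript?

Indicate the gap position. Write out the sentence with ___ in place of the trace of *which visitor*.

Underlying clause: Hiroshi might encourage Sofia to plan to insist which visitor should write to the inspector about the manuscript.
'which visitor' is the subject of the clause embedded under 'insist'. The gap is right after 'insist'.

Which visitor might Hiroshi encourage Sofia to plan to insist ___ should write to the inspector about the manuscript?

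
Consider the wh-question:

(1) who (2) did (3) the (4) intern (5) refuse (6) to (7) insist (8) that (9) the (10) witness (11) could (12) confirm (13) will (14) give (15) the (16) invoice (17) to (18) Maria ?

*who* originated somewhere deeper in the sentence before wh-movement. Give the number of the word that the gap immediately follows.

12

Underlying clause: The intern did refuse to insist that the witness could confirm who will give the invoice to Maria.
The filler 'who' is interpreted as the subject of the clause embedded under 'confirm'. Fronting leaves a gap immediately after 'confirm':
Who did the intern refuse to insist that the witness could confirm ___ will give the invoice to Maria?
'confirm' is word 12.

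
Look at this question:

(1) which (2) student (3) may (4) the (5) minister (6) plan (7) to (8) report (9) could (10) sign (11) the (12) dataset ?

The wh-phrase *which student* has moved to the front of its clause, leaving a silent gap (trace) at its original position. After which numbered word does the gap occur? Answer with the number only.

Pre-movement form: The minister may plan to report which student could sign the dataset.
The filler 'which student' is interpreted as the subject of the clause embedded under 'report'. Fronting leaves a gap immediately after 'report':
Which student may the minister plan to report ___ could sign the dataset?
'report' is word 8.

8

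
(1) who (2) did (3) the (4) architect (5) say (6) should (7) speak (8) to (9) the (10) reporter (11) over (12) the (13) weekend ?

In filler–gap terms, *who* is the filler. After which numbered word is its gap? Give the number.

Before movement: The architect did say who should speak to the reporter over the weekend.
'who' is the subject of the clause embedded under 'say'. Wh-movement fronts it, leaving a gap right after 'say':
Who did the architect say ___ should speak to the reporter over the weekend?
'say' is word 5.

5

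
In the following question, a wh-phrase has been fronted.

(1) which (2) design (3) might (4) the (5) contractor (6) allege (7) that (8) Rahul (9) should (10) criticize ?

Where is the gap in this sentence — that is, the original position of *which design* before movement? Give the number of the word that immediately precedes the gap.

10

In situ: The contractor might allege that Rahul should criticize which design.
'which design' functions as the direct object of 'criticize'. It moves to the left edge, and the trace sits right after 'criticize':
Which design might the contractor allege that Rahul should criticize ___?
'criticize' is word 10.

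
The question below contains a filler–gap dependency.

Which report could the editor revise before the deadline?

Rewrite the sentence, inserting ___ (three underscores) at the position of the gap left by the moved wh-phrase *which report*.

Which report could the editor revise ___ before the deadline?

Pre-movement form: The editor could revise which report before the deadline.
'which report' is the direct object of 'revise'. The gap is right after 'revise'.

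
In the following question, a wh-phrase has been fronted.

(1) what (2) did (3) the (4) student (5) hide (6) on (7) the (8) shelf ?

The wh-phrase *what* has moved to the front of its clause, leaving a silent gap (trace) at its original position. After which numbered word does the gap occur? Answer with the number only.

5

Pre-movement form: The student did hide what on the shelf.
'what' is the direct object of 'hide'. Wh-movement fronts it, leaving a gap right after 'hide':
What did the student hide ___ on the shelf?
'hide' is word 5.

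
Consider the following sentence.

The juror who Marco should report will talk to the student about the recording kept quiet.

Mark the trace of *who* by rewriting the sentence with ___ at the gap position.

The juror who Marco should report ___ will talk to the student about the recording kept quiet.

'who' functions as the subject of the clause embedded under 'report'. The gap is right after 'report'.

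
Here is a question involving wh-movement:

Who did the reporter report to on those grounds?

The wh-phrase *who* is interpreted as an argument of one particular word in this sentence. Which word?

Before movement: The reporter did report to who on those grounds.
'who' is the object of the preposition 'to'. Fronting leaves a gap immediately after 'to':
Who did the reporter report to ___ on those grounds?

to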